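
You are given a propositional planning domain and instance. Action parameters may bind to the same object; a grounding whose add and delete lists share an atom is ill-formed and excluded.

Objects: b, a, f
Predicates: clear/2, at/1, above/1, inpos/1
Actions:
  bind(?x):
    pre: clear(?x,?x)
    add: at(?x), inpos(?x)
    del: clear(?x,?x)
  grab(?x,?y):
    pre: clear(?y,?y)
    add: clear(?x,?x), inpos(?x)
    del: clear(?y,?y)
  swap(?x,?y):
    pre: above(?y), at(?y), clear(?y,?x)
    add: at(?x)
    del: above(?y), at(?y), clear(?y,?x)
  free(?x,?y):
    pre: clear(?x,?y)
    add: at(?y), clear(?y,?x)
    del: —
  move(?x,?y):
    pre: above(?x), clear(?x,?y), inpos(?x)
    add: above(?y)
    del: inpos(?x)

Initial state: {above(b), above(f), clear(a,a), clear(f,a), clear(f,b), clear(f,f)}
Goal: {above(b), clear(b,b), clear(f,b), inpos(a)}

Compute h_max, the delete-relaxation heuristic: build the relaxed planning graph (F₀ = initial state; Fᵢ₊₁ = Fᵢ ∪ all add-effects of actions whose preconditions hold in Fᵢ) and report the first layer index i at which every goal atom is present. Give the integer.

F0 = init (6 atoms)
F1 = F0 ∪ {at(a), at(b), at(f), clear(a,f), clear(b,b), clear(b,f), inpos(a), inpos(b), inpos(f)}  (15 atoms)
goal ⊆ F1  ⇒  h_max = 1

1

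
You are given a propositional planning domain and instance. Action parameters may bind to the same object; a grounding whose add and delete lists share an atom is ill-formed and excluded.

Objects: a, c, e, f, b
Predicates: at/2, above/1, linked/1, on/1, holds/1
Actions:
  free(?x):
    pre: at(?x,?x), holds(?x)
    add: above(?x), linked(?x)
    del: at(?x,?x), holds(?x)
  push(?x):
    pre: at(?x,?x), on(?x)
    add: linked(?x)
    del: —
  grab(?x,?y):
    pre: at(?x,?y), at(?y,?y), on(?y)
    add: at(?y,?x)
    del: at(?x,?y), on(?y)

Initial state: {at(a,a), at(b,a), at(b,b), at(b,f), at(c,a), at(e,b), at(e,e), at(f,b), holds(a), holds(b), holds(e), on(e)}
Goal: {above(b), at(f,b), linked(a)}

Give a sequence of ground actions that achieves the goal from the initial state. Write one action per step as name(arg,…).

1. free(a)  →  {above(a), at(b,a), at(b,b), at(b,f), at(c,a), at(e,b), at(e,e), at(f,b), holds(b), holds(e), linked(a), on(e)}
2. free(b)  →  {above(a), above(b), at(b,a), at(b,f), at(c,a), at(e,b), at(e,e), at(f,b), holds(e), linked(a), linked(b), on(e)}

free(a); free(b)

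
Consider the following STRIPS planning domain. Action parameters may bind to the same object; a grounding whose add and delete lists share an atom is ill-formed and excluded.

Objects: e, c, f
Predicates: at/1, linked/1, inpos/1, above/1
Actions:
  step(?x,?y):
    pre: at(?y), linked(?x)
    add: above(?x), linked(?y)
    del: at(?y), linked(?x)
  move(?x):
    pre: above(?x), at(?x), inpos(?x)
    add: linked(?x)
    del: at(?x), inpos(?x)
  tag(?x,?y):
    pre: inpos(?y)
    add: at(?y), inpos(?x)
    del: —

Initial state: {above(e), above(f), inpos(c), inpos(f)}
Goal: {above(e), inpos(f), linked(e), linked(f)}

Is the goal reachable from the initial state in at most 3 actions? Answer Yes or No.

1. tag(e,f)  →  {above(e), above(f), at(f), inpos(c), inpos(e), inpos(f)}
2. move(f)  →  {above(e), above(f), inpos(c), inpos(e), linked(f)}
3. tag(f,e)  →  {above(e), above(f), at(e), inpos(c), inpos(e), inpos(f), linked(f)}
4. move(e)  →  {above(e), above(f), inpos(c), inpos(f), linked(e), linked(f)}
optimal plan length = 4; 4 > 3

No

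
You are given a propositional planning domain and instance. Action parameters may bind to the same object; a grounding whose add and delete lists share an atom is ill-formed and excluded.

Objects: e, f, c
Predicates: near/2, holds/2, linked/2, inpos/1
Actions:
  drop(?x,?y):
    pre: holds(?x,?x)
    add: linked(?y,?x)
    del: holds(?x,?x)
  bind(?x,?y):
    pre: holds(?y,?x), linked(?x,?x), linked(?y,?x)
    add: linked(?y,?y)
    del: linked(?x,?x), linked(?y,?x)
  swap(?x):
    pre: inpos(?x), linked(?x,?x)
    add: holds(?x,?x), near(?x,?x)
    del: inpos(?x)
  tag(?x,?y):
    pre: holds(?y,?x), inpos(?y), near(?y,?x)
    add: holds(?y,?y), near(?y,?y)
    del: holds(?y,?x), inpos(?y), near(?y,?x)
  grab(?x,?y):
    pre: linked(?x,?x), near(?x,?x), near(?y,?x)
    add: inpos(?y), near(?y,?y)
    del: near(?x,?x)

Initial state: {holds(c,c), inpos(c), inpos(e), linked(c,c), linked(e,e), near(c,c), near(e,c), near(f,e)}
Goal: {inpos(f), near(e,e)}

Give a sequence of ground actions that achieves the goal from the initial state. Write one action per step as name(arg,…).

1. swap(e)  →  {holds(c,c), holds(e,e), inpos(c), linked(c,c), linked(e,e), near(c,c), near(e,c), near(e,e), near(f,e)}
2. grab(e,f)  →  {holds(c,c), holds(e,e), inpos(c), inpos(f), linked(c,c), linked(e,e), near(c,c), near(e,c), near(f,e), near(f,f)}
3. grab(c,e)  →  {holds(c,c), holds(e,e), inpos(c), inpos(e), inpos(f), linked(c,c), linked(e,e), near(e,c), near(e,e), near(f,e), near(f,f)}

swap(e); grab(e,f); grab(c,e)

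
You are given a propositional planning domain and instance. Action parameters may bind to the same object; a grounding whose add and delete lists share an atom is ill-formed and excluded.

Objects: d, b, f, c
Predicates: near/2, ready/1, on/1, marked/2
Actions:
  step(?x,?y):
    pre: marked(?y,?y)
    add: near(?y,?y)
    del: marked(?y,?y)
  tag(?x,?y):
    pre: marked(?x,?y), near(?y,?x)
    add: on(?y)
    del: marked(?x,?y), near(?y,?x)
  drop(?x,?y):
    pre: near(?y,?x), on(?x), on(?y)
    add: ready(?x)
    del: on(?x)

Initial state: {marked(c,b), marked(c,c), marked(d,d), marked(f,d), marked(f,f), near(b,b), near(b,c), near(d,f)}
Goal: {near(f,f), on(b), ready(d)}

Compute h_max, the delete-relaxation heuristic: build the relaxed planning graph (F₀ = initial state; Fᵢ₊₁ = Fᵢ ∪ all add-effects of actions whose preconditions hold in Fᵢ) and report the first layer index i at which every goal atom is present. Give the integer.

2

F0 = init (8 atoms)
F1 = F0 ∪ {near(c,c), near(d,d), near(f,f), on(b), on(d)}  (13 atoms)
F2 = F1 ∪ {on(c), on(f), ready(b), ready(d)}  (17 atoms)
goal ⊆ F2  ⇒  h_max = 2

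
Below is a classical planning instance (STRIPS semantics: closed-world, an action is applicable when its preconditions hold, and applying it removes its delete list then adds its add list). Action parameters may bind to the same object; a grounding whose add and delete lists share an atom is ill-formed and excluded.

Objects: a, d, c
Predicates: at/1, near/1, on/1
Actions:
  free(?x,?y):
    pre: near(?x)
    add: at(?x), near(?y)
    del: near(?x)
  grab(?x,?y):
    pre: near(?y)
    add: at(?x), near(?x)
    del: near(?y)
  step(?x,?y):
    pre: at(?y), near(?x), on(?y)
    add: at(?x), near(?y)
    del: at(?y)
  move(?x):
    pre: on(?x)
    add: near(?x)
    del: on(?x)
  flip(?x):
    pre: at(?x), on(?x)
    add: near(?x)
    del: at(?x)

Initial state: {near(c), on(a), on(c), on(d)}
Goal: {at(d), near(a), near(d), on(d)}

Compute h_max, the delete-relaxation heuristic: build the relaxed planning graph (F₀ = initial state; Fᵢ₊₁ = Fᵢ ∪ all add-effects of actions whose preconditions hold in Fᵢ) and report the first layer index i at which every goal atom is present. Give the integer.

1

F0 = init (4 atoms)
F1 = F0 ∪ {at(a), at(c), at(d), near(a), near(d)}  (9 atoms)
goal ⊆ F1  ⇒  h_max = 1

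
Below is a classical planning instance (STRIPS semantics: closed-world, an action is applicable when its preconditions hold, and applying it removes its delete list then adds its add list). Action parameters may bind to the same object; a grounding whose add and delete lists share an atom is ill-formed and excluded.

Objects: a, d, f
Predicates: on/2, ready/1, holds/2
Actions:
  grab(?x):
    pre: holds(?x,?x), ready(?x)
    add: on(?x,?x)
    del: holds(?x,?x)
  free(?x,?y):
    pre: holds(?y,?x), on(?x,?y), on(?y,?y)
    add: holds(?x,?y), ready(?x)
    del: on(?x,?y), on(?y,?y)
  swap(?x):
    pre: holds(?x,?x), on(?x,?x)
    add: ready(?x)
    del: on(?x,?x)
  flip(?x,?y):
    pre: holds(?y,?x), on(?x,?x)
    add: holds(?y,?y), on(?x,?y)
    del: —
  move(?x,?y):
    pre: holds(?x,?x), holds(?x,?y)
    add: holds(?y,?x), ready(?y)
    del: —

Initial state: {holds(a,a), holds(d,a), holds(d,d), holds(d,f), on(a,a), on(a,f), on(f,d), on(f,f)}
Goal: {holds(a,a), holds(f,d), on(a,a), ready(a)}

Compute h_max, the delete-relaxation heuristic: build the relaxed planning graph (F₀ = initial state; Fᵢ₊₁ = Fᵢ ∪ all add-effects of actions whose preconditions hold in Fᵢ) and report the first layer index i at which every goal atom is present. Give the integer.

F0 = init (8 atoms)
F1 = F0 ∪ {holds(a,d), holds(f,d), on(a,d), ready(a), ready(d), ready(f)}  (14 atoms)
goal ⊆ F1  ⇒  h_max = 1

1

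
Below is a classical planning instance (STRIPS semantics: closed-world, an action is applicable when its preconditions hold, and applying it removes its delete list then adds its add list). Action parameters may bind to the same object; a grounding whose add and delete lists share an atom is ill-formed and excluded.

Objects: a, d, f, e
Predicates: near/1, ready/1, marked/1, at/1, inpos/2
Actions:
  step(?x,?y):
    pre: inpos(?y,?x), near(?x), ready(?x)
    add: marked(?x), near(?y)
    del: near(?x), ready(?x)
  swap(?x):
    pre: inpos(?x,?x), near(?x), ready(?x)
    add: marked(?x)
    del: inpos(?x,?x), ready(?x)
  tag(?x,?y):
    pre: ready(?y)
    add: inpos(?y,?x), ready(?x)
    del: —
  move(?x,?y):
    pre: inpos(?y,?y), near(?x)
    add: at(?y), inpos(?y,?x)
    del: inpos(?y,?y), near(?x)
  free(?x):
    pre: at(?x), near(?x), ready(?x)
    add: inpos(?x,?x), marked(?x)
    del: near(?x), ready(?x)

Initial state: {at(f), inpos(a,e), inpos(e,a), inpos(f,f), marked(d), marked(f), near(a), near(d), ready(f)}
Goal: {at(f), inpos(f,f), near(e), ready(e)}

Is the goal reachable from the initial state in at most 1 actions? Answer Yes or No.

No

1. tag(a,f)  →  {at(f), inpos(a,e), inpos(e,a), inpos(f,a), inpos(f,f), marked(d), marked(f), near(a), near(d), ready(a), ready(f)}
2. step(a,e)  →  {at(f), inpos(a,e), inpos(e,a), inpos(f,a), inpos(f,f), marked(a), marked(d), marked(f), near(d), near(e), ready(f)}
3. tag(e,f)  →  {at(f), inpos(a,e), inpos(e,a), inpos(f,a), inpos(f,e), inpos(f,f), marked(a), marked(d), marked(f), near(d), near(e), ready(e), ready(f)}
optimal plan length = 3; 3 > 1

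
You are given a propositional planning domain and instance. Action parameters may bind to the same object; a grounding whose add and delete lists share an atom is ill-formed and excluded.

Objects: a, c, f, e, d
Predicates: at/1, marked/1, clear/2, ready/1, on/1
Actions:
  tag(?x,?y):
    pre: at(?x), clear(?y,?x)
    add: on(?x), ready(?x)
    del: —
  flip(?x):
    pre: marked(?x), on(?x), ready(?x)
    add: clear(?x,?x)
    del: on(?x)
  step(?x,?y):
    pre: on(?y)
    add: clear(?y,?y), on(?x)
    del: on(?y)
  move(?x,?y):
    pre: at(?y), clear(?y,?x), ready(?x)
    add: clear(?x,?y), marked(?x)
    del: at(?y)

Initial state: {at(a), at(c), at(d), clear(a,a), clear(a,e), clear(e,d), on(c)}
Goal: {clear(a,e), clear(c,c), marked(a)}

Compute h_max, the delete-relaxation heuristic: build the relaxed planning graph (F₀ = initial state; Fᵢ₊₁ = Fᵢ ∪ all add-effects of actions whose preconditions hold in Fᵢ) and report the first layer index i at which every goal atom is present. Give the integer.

2

F0 = init (7 atoms)
F1 = F0 ∪ {clear(c,c), on(a), on(d), on(e), on(f), ready(a), ready(d)}  (14 atoms)
F2 = F1 ∪ {clear(d,d), clear(e,e), clear(f,f), marked(a), ready(c)}  (19 atoms)
goal ⊆ F2  ⇒  h_max = 2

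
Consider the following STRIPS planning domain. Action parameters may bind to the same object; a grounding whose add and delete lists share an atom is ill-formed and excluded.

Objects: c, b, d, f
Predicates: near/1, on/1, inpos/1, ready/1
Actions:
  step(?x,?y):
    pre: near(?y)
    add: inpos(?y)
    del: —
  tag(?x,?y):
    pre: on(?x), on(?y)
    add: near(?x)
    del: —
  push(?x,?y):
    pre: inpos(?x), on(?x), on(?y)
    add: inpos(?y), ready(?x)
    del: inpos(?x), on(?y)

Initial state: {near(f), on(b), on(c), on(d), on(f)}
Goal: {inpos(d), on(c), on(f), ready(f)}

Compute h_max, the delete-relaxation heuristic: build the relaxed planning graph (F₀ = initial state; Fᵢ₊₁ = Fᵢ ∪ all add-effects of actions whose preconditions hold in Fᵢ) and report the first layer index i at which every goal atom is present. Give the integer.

2

F0 = init (5 atoms)
F1 = F0 ∪ {inpos(f), near(b), near(c), near(d)}  (9 atoms)
F2 = F1 ∪ {inpos(b), inpos(c), inpos(d), ready(f)}  (13 atoms)
goal ⊆ F2  ⇒  h_max = 2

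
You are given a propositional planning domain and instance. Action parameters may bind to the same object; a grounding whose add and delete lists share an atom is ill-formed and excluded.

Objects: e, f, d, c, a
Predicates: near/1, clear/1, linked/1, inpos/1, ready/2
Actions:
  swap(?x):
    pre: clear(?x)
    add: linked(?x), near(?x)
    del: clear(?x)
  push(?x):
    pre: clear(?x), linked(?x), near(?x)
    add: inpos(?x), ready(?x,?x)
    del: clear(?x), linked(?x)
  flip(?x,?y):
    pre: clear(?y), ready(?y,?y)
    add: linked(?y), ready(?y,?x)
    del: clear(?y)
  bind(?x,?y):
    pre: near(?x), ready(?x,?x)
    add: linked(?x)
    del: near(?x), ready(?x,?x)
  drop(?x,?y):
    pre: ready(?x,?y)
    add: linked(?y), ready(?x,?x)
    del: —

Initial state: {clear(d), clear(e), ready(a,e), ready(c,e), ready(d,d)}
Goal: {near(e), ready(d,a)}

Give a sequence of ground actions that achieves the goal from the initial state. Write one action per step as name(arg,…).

1. swap(e)  →  {clear(d), linked(e), near(e), ready(a,e), ready(c,e), ready(d,d)}
2. flip(a,d)  →  {linked(d), linked(e), near(e), ready(a,e), ready(c,e), ready(d,a), ready(d,d)}

swap(e); flip(a,d)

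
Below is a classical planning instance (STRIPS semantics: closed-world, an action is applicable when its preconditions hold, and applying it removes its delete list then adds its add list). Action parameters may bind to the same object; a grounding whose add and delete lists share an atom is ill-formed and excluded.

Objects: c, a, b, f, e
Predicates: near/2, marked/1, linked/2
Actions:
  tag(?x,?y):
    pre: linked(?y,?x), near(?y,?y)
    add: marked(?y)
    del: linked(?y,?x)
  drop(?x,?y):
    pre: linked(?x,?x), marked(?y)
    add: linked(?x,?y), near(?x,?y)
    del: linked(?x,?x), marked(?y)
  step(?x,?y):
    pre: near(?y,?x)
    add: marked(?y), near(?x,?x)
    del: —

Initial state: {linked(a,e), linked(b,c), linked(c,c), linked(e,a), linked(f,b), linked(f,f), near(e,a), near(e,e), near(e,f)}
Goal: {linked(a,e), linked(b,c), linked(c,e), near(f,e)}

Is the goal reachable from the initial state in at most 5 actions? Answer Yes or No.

1. tag(a,e)  →  {linked(a,e), linked(b,c), linked(c,c), linked(f,b), linked(f,f), marked(e), near(e,a), near(e,e), near(e,f)}
2. drop(c,e)  →  {linked(a,e), linked(b,c), linked(c,e), linked(f,b), linked(f,f), near(c,e), near(e,a), near(e,e), near(e,f)}
3. step(a,e)  →  {linked(a,e), linked(b,c), linked(c,e), linked(f,b), linked(f,f), marked(e), near(a,a), near(c,e), near(e,a), near(e,e), near(e,f)}
4. drop(f,e)  →  {linked(a,e), linked(b,c), linked(c,e), linked(f,b), linked(f,e), near(a,a), near(c,e), near(e,a), near(e,e), near(e,f), near(f,e)}
optimal plan length = 4; 4 ≤ 5

Yes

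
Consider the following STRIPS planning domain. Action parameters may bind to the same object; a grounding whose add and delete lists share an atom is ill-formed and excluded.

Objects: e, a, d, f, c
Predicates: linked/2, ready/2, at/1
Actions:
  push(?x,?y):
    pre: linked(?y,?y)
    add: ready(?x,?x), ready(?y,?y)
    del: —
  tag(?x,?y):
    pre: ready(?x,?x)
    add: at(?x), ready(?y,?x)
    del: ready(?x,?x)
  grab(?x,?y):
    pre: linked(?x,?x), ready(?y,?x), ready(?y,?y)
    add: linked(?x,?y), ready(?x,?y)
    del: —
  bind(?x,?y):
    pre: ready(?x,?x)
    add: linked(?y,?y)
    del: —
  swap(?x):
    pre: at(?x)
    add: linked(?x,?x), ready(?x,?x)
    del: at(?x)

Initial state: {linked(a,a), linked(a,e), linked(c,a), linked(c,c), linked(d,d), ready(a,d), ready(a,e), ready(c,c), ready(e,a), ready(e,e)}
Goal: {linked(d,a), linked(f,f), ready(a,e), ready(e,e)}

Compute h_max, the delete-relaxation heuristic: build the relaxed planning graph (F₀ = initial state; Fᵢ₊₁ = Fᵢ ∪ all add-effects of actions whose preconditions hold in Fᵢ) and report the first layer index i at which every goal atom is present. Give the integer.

2

F0 = init (10 atoms)
F1 = F0 ∪ {at(c), at(e), linked(e,e), linked(f,f), ready(a,a), ready(a,c), ready(c,e), ready(d,c), ready(d,d), ready(d,e), ready(e,c), ready(f,c), ready(f,e), ready(f,f)}  (24 atoms)
F2 = F1 ∪ {at(a), at(d), at(f), linked(c,d), linked(c,e), linked(c,f), linked(d,a), linked(e,a), linked(e,c), linked(e,d), linked(e,f), ready(a,f), ready(c,a), ready(c,d), ready(c,f), ready(d,a), ready(d,f), ready(e,d), ready(e,f), ready(f,a), ready(f,d)}  (45 atoms)
goal ⊆ F2  ⇒  h_max = 2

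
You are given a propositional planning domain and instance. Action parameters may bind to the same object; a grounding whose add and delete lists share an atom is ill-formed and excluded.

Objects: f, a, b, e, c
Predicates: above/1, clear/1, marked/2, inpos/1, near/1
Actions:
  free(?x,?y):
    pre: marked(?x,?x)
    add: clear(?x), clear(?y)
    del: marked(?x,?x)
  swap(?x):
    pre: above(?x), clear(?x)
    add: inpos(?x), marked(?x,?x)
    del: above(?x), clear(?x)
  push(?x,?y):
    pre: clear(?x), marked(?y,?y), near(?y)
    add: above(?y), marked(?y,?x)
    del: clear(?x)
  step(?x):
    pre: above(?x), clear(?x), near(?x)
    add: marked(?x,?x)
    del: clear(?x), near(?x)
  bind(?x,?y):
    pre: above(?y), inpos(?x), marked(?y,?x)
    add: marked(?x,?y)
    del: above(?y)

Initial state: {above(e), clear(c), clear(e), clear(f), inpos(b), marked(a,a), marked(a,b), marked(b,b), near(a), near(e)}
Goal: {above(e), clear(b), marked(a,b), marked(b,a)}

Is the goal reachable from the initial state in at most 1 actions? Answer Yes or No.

1. free(b,f)  →  {above(e), clear(b), clear(c), clear(e), clear(f), inpos(b), marked(a,a), marked(a,b), near(a), near(e)}
2. push(f,a)  →  {above(a), above(e), clear(b), clear(c), clear(e), inpos(b), marked(a,a), marked(a,b), marked(a,f), near(a), near(e)}
3. bind(b,a)  →  {above(e), clear(b), clear(c), clear(e), inpos(b), marked(a,a), marked(a,b), marked(a,f), marked(b,a), near(a), near(e)}
optimal plan length = 3; 3 > 1

No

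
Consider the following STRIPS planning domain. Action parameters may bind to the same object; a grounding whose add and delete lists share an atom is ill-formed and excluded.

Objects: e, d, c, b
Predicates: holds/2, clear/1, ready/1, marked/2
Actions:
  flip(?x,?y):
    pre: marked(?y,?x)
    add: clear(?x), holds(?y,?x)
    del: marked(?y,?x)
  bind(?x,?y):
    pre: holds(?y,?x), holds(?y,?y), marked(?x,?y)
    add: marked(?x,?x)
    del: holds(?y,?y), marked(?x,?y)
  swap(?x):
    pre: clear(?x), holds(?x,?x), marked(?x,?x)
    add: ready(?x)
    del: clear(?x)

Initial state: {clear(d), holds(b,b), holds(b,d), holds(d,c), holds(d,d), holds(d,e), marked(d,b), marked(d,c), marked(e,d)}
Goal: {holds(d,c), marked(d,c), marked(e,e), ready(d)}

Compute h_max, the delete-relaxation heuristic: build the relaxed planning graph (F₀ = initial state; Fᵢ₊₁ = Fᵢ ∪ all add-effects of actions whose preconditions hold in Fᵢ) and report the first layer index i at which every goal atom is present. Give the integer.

2

F0 = init (9 atoms)
F1 = F0 ∪ {clear(b), clear(c), holds(d,b), holds(e,d), marked(d,d), marked(e,e)}  (15 atoms)
F2 = F1 ∪ {clear(e), holds(e,e), ready(d)}  (18 atoms)
goal ⊆ F2  ⇒  h_max = 2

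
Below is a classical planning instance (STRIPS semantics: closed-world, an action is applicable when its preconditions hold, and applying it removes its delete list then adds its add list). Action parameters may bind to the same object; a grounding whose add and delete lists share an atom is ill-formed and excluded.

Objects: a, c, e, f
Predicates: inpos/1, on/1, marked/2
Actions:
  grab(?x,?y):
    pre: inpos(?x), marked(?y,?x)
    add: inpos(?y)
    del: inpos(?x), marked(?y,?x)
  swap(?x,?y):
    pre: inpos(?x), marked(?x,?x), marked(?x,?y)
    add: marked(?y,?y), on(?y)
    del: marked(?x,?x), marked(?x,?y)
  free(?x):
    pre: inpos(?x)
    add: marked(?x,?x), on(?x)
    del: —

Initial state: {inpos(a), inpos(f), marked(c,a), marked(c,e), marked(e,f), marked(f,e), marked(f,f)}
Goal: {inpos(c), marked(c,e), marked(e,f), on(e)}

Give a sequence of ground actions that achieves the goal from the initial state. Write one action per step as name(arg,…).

grab(a,c); swap(f,e)

1. grab(a,c)  →  {inpos(c), inpos(f), marked(c,e), marked(e,f), marked(f,e), marked(f,f)}
2. swap(f,e)  →  {inpos(c), inpos(f), marked(c,e), marked(e,e), marked(e,f), on(e)}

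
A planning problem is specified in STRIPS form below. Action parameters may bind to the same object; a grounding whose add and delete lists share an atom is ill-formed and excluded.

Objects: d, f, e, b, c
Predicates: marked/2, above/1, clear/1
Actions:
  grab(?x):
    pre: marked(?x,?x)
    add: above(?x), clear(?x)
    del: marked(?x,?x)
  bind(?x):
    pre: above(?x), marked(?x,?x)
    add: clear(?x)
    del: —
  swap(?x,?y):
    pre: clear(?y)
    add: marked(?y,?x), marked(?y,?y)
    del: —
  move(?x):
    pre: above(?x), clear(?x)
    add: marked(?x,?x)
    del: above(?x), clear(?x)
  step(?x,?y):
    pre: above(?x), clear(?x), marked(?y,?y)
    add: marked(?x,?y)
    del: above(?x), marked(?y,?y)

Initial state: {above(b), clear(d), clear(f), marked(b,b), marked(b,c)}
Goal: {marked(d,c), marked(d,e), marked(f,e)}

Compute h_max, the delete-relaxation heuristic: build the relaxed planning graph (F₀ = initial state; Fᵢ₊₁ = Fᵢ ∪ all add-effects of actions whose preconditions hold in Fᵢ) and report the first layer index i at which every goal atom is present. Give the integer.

F0 = init (5 atoms)
F1 = F0 ∪ {clear(b), marked(d,b), marked(d,c), marked(d,d), marked(d,e), marked(d,f), marked(f,b), marked(f,c), marked(f,d), marked(f,e), marked(f,f)}  (16 atoms)
goal ⊆ F1  ⇒  h_max = 1

1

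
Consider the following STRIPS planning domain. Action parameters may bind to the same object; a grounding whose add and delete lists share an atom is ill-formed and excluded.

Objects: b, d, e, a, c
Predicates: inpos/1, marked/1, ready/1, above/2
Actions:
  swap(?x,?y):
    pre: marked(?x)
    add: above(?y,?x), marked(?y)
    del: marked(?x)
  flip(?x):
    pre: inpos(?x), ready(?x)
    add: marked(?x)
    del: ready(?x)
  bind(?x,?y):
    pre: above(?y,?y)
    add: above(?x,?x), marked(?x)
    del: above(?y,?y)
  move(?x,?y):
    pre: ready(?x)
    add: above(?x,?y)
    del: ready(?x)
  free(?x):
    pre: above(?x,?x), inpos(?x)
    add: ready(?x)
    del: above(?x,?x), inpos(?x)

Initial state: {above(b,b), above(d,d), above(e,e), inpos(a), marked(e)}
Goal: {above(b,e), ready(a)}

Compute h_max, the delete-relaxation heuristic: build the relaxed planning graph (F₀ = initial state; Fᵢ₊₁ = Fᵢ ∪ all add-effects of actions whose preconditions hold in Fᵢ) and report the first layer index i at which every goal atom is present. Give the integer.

F0 = init (5 atoms)
F1 = F0 ∪ {above(a,a), above(a,e), above(b,e), above(c,c), above(c,e), above(d,e), marked(a), marked(b), marked(c), marked(d)}  (15 atoms)
F2 = F1 ∪ {above(a,b), above(a,c), above(a,d), above(b,a), above(b,c), above(b,d), above(c,a), above(c,b), above(c,d), above(d,a), above(d,b), above(d,c), above(e,a), above(e,b), above(e,c), above(e,d), ready(a)}  (32 atoms)
goal ⊆ F2  ⇒  h_max = 2

2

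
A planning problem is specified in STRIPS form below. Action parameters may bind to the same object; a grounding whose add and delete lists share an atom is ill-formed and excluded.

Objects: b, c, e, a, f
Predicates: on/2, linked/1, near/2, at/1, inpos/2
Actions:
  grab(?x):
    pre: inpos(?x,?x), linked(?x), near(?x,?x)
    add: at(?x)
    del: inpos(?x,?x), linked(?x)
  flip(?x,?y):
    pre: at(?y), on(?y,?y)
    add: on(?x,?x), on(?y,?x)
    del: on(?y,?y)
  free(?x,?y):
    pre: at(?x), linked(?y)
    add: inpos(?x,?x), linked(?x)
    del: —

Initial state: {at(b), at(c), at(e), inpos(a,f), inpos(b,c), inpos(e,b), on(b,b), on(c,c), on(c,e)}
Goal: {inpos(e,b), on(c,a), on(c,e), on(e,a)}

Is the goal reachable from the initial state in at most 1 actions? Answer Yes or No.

No

1. flip(e,b)  →  {at(b), at(c), at(e), inpos(a,f), inpos(b,c), inpos(e,b), on(b,e), on(c,c), on(c,e), on(e,e)}
2. flip(a,c)  →  {at(b), at(c), at(e), inpos(a,f), inpos(b,c), inpos(e,b), on(a,a), on(b,e), on(c,a), on(c,e), on(e,e)}
3. flip(a,e)  →  {at(b), at(c), at(e), inpos(a,f), inpos(b,c), inpos(e,b), on(a,a), on(b,e), on(c,a), on(c,e), on(e,a)}
optimal plan length = 3; 3 > 1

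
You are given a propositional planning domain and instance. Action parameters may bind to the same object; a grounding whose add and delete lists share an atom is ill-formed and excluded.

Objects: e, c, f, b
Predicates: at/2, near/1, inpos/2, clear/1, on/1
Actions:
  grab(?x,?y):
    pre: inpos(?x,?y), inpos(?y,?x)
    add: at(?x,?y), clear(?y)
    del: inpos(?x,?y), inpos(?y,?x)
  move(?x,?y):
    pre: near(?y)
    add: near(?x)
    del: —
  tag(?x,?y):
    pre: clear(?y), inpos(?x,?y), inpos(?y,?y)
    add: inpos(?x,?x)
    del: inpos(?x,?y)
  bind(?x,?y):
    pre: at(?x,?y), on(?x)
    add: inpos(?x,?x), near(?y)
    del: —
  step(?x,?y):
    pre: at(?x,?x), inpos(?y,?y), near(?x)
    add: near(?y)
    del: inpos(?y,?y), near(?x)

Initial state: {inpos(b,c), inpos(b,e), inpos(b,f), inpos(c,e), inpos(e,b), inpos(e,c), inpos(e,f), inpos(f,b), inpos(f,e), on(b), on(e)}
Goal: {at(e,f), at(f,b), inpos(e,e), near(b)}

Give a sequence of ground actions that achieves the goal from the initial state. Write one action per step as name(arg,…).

1. grab(e,f)  →  {at(e,f), clear(f), inpos(b,c), inpos(b,e), inpos(b,f), inpos(c,e), inpos(e,b), inpos(e,c), inpos(f,b), on(b), on(e)}
2. grab(e,b)  →  {at(e,b), at(e,f), clear(b), clear(f), inpos(b,c), inpos(b,f), inpos(c,e), inpos(e,c), inpos(f,b), on(b), on(e)}
3. grab(f,b)  →  {at(e,b), at(e,f), at(f,b), clear(b), clear(f), inpos(b,c), inpos(c,e), inpos(e,c), on(b), on(e)}
4. bind(e,b)  →  {at(e,b), at(e,f), at(f,b), clear(b), clear(f), inpos(b,c), inpos(c,e), inpos(e,c), inpos(e,e), near(b), on(b), on(e)}

grab(e,f); grab(e,b); grab(f,b); bind(e,b)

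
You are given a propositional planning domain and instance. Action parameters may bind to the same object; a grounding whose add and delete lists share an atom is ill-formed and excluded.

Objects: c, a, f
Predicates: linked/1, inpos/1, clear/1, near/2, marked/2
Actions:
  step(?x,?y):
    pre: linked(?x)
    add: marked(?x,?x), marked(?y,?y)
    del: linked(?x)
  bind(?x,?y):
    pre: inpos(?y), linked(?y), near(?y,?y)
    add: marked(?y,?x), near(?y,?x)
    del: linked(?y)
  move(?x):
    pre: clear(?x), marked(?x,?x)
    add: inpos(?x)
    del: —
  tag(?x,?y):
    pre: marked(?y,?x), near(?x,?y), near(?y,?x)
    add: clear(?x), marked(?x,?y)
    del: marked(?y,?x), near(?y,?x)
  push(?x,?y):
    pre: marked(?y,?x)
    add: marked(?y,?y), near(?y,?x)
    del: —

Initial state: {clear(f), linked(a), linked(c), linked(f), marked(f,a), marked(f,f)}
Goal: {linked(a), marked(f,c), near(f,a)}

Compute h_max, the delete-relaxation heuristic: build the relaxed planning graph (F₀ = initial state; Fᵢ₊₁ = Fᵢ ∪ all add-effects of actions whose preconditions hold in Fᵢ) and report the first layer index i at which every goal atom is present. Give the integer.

F0 = init (6 atoms)
F1 = F0 ∪ {inpos(f), marked(a,a), marked(c,c), near(f,a), near(f,f)}  (11 atoms)
F2 = F1 ∪ {marked(f,c), near(a,a), near(c,c), near(f,c)}  (15 atoms)
goal ⊆ F2  ⇒  h_max = 2

2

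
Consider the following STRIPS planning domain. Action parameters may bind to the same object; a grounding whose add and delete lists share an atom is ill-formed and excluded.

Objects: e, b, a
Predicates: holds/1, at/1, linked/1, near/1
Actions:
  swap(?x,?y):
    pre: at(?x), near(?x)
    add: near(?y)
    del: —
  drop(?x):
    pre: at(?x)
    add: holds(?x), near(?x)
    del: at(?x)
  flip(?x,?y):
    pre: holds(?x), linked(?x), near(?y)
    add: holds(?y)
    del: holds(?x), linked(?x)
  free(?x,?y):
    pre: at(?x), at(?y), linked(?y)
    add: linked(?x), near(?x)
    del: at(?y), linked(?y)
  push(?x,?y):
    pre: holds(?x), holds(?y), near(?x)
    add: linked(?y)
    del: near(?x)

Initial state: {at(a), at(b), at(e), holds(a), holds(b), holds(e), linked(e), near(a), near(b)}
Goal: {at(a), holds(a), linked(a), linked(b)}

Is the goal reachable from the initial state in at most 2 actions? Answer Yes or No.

Yes

1. free(b,e)  →  {at(a), at(b), holds(a), holds(b), holds(e), linked(b), near(a), near(b)}
2. push(b,a)  →  {at(a), at(b), holds(a), holds(b), holds(e), linked(a), linked(b), near(a)}
optimal plan length = 2; 2 ≤ 2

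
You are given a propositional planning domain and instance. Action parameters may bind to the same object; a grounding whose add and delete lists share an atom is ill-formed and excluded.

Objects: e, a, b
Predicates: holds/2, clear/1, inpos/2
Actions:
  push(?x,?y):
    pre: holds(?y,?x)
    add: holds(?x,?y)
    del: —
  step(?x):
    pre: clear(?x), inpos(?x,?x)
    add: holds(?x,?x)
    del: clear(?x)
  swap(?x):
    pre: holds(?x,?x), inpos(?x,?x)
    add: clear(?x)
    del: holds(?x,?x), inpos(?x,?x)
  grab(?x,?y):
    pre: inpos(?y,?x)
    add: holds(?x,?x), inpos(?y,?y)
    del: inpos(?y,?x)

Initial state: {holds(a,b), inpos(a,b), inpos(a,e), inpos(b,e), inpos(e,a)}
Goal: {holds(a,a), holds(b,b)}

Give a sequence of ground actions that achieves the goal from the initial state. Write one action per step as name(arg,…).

grab(a,e); grab(b,a)

1. grab(a,e)  →  {holds(a,a), holds(a,b), inpos(a,b), inpos(a,e), inpos(b,e), inpos(e,e)}
2. grab(b,a)  →  {holds(a,a), holds(a,b), holds(b,b), inpos(a,a), inpos(a,e), inpos(b,e), inpos(e,e)}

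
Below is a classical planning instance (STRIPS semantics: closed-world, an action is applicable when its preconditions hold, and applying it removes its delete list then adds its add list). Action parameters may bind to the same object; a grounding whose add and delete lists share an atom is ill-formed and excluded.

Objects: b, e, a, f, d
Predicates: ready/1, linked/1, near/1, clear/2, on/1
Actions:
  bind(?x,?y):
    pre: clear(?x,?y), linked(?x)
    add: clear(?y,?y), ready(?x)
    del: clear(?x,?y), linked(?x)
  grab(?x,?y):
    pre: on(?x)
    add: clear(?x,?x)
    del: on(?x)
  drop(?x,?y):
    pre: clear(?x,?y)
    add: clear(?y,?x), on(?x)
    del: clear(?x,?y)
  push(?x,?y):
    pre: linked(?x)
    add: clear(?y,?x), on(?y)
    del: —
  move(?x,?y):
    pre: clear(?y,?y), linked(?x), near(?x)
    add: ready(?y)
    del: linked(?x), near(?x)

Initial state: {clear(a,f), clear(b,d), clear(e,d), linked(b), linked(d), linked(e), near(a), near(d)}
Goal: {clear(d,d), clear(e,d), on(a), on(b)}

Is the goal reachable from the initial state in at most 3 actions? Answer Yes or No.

1. bind(b,d)  →  {clear(a,f), clear(d,d), clear(e,d), linked(d), linked(e), near(a), near(d), ready(b)}
2. drop(a,f)  →  {clear(d,d), clear(e,d), clear(f,a), linked(d), linked(e), near(a), near(d), on(a), ready(b)}
3. push(e,b)  →  {clear(b,e), clear(d,d), clear(e,d), clear(f,a), linked(d), linked(e), near(a), near(d), on(a), on(b), ready(b)}
optimal plan length = 3; 3 ≤ 3

Yes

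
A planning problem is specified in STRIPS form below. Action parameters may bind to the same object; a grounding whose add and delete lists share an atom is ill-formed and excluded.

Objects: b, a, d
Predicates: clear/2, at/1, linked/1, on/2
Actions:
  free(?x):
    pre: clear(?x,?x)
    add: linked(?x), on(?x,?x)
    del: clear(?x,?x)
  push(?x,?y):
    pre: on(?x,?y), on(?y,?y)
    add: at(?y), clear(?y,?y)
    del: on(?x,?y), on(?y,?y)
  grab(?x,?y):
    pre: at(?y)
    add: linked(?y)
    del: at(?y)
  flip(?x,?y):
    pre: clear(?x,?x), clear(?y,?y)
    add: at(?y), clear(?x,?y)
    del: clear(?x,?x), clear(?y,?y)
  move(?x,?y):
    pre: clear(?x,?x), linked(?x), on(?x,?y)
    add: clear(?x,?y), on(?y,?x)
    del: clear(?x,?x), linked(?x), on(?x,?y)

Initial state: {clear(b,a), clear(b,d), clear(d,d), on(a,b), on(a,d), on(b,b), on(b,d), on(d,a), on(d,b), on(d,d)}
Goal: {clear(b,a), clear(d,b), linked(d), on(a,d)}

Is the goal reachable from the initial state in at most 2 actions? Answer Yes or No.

No

1. free(d)  →  {clear(b,a), clear(b,d), linked(d), on(a,b), on(a,d), on(b,b), on(b,d), on(d,a), on(d,b), on(d,d)}
2. push(b,b)  →  {at(b), clear(b,a), clear(b,b), clear(b,d), linked(d), on(a,b), on(a,d), on(b,d), on(d,a), on(d,b), on(d,d)}
3. push(b,d)  →  {at(b), at(d), clear(b,a), clear(b,b), clear(b,d), clear(d,d), linked(d), on(a,b), on(a,d), on(d,a), on(d,b)}
4. flip(d,b)  →  {at(b), at(d), clear(b,a), clear(b,d), clear(d,b), linked(d), on(a,b), on(a,d), on(d,a), on(d,b)}
optimal plan length = 4; 4 > 2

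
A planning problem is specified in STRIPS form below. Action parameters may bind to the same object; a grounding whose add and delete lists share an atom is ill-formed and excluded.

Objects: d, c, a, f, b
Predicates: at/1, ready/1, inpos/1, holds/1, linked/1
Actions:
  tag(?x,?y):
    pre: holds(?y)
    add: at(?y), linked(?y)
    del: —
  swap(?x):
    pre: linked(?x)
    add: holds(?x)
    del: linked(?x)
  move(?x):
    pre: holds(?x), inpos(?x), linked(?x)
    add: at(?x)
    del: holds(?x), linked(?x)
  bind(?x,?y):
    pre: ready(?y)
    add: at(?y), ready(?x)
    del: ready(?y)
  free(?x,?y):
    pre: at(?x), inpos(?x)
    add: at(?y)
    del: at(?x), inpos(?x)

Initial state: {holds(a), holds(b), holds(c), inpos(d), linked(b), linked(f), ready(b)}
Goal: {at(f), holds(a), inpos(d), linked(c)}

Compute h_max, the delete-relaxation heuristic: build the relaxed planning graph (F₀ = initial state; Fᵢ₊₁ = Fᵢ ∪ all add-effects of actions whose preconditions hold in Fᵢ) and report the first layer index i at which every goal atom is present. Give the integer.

F0 = init (7 atoms)
F1 = F0 ∪ {at(a), at(b), at(c), holds(f), linked(a), linked(c), ready(a), ready(c), ready(d), ready(f)}  (17 atoms)
F2 = F1 ∪ {at(d), at(f)}  (19 atoms)
goal ⊆ F2  ⇒  h_max = 2

2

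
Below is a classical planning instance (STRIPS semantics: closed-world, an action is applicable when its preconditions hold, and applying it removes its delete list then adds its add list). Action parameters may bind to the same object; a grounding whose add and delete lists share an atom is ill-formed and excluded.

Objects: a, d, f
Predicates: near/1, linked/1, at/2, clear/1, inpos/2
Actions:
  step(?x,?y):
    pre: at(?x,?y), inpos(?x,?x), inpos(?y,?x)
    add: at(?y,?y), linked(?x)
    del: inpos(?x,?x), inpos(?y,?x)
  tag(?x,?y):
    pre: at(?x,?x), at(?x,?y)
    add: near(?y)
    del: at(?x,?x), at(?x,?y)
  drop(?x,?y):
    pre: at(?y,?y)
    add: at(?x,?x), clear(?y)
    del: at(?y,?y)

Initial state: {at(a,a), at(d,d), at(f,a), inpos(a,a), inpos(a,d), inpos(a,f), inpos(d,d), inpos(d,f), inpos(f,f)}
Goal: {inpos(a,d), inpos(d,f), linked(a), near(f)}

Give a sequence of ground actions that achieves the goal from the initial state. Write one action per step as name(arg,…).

step(a,a); drop(f,a); tag(f,f)

1. step(a,a)  →  {at(a,a), at(d,d), at(f,a), inpos(a,d), inpos(a,f), inpos(d,d), inpos(d,f), inpos(f,f), linked(a)}
2. drop(f,a)  →  {at(d,d), at(f,a), at(f,f), clear(a), inpos(a,d), inpos(a,f), inpos(d,d), inpos(d,f), inpos(f,f), linked(a)}
3. tag(f,f)  →  {at(d,d), at(f,a), clear(a), inpos(a,d), inpos(a,f), inpos(d,d), inpos(d,f), inpos(f,f), linked(a), near(f)}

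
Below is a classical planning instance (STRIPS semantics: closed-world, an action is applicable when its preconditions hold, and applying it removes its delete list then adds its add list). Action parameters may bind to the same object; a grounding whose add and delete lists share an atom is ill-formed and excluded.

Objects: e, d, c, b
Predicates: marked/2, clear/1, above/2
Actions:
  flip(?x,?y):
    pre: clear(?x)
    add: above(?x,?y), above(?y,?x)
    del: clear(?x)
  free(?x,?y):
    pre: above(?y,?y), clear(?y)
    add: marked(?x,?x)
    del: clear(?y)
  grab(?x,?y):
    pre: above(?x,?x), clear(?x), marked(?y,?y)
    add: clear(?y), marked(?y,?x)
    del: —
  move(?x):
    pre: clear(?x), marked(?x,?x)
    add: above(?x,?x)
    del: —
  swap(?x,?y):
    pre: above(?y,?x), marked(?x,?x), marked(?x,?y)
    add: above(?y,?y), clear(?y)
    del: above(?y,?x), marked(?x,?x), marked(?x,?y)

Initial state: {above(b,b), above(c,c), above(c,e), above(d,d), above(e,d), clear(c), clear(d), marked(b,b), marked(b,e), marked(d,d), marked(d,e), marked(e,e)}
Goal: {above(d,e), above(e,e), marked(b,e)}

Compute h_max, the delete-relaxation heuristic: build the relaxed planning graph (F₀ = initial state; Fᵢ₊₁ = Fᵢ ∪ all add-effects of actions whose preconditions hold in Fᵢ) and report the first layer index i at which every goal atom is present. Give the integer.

1

F0 = init (12 atoms)
F1 = F0 ∪ {above(b,c), above(b,d), above(c,b), above(c,d), above(d,b), above(d,c), above(d,e), above(e,c), above(e,e), clear(b), clear(e), marked(b,c), marked(b,d), marked(c,c), marked(d,c), marked(e,c), marked(e,d)}  (29 atoms)
goal ⊆ F1  ⇒  h_max = 1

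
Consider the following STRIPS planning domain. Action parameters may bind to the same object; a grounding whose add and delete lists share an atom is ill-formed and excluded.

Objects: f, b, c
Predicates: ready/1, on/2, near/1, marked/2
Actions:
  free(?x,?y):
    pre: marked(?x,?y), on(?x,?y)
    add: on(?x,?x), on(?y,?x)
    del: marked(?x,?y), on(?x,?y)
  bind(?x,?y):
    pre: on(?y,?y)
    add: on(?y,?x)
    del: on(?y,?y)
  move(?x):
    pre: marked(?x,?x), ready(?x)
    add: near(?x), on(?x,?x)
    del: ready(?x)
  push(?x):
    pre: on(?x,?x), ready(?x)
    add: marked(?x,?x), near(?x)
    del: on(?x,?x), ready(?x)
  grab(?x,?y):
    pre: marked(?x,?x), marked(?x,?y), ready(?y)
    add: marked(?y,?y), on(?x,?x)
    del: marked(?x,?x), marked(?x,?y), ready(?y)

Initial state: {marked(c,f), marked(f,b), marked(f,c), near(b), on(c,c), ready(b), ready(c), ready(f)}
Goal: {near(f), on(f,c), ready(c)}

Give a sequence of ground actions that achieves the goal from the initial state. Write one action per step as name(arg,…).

1. bind(f,c)  →  {marked(c,f), marked(f,b), marked(f,c), near(b), on(c,f), ready(b), ready(c), ready(f)}
2. free(c,f)  →  {marked(f,b), marked(f,c), near(b), on(c,c), on(f,c), ready(b), ready(c), ready(f)}
3. free(f,c)  →  {marked(f,b), near(b), on(c,c), on(c,f), on(f,f), ready(b), ready(c), ready(f)}
4. push(f)  →  {marked(f,b), marked(f,f), near(b), near(f), on(c,c), on(c,f), ready(b), ready(c)}
5. grab(f,b)  →  {marked(b,b), near(b), near(f), on(c,c), on(c,f), on(f,f), ready(c)}
6. bind(c,f)  →  {marked(b,b), near(b), near(f), on(c,c), on(c,f), on(f,c), ready(c)}

bind(f,c); free(c,f); free(f,c); push(f); grab(f,b); bind(c,f)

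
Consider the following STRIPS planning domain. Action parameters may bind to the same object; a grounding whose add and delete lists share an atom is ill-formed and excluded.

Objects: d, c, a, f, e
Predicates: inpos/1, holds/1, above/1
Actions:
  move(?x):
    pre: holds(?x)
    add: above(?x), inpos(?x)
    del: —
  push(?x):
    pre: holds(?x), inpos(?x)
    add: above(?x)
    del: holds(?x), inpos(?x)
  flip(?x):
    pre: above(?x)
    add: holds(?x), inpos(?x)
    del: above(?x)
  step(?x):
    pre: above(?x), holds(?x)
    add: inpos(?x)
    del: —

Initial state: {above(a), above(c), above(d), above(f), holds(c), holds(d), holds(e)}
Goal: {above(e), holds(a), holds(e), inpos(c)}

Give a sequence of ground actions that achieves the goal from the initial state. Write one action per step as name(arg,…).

move(c); move(e); flip(a)

1. move(c)  →  {above(a), above(c), above(d), above(f), holds(c), holds(d), holds(e), inpos(c)}
2. move(e)  →  {above(a), above(c), above(d), above(e), above(f), holds(c), holds(d), holds(e), inpos(c), inpos(e)}
3. flip(a)  →  {above(c), above(d), above(e), above(f), holds(a), holds(c), holds(d), holds(e), inpos(a), inpos(c), inpos(e)}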